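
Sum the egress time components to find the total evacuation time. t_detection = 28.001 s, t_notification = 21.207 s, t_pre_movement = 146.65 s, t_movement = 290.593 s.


Total = 28.001 + 21.207 + 146.65 + 290.593 = 486.451 s

486.451 s


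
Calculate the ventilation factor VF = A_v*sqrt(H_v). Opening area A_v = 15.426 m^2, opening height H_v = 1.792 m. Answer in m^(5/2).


sqrt(H_v) = 1.3387
VF = 15.426 * 1.3387 = 20.650 m^(5/2)

20.650 m^(5/2)


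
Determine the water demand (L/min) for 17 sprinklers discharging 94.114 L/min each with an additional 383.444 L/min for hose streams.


Sprinkler demand = 17 * 94.114 = 1599.938 L/min
Total = 1599.938 + 383.444 = 1983.382 L/min

1983.382 L/min


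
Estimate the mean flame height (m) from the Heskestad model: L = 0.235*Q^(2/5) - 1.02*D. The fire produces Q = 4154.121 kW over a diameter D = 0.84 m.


Q^(2/5) = 28.015
0.235 * Q^(2/5) = 6.5835
1.02 * D = 0.85680
L = 5.7267 m

5.7267 m


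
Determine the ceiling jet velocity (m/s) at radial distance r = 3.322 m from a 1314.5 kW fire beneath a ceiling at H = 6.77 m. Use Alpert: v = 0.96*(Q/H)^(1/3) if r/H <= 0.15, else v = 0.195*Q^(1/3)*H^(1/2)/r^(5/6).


r/H = 3.322 / 6.77 = 0.49069
r/H > 0.15, so v = 0.195*Q^(1/3)*H^(1/2)/r^(5/6)
Q^(1/3) = 10.954
H^(1/2) = 2.6019
r^(5/6) = 2.7196
v = 0.195 * 10.954 * 2.6019 / 2.7196 = 2.0437 m/s

2.0437 m/s


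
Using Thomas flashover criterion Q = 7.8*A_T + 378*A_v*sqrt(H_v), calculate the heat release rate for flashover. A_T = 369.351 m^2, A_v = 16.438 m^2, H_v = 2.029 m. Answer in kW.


7.8*A_T = 2880.9
sqrt(H_v) = 1.4244
378*A_v*sqrt(H_v) = 8850.8
Q = 2880.9 + 8850.8 = 11732 kW

11732 kW


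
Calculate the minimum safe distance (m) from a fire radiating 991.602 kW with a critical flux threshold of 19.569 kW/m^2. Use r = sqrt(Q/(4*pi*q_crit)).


4*pi*q_crit = 245.91
Q/(4*pi*q_crit) = 4.0324
r = sqrt(4.0324) = 2.0081 m

2.0081 m


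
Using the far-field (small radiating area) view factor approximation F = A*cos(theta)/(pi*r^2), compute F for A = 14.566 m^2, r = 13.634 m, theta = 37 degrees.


cos(37 deg) = 0.79864
pi*r^2 = 583.98
F = 14.566 * 0.79864 / 583.98 = 0.019920

0.019920


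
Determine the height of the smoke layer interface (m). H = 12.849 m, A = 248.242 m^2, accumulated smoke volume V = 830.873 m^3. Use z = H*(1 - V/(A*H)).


V/(A*H) = 0.26049
1 - 0.26049 = 0.73951
z = 12.849 * 0.73951 = 9.5020 m

9.5020 m


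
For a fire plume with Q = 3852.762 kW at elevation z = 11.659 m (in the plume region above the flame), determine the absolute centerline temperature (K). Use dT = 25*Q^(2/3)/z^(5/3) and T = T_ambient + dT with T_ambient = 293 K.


Q^(2/3) = 245.76
z^(5/3) = 59.947
dT = 25 * 245.76 / 59.947 = 102.49 K
T = 293 + 102.49 = 395.49 K

395.49 K


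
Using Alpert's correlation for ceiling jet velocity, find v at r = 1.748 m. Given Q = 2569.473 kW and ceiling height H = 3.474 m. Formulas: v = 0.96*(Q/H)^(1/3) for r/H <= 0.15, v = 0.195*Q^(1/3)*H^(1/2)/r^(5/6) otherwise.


r/H = 1.748 / 3.474 = 0.50317
r/H > 0.15, so v = 0.195*Q^(1/3)*H^(1/2)/r^(5/6)
Q^(1/3) = 13.697
H^(1/2) = 1.8639
r^(5/6) = 1.5926
v = 0.195 * 13.697 * 1.8639 / 1.5926 = 3.1257 m/s

3.1257 m/s


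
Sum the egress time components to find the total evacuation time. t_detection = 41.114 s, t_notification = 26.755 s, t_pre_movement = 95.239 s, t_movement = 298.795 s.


Total = 41.114 + 26.755 + 95.239 + 298.795 = 461.903 s

461.903 s


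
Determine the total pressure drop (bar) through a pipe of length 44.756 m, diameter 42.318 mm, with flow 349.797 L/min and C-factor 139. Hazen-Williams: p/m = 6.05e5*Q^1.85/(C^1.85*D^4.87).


Q^1.85 = 50823
C^1.85 = 9216.7
D^4.87 = 8.3402e+07
p/m = 0.040000 bar/m
p_total = 0.040000 * 44.756 = 1.7902 bar

1.7902 bar


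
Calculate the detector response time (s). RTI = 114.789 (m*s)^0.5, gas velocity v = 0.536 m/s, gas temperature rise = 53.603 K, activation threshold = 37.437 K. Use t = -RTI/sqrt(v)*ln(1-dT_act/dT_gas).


dT_act/dT_gas = 0.69841
ln(1 - 0.69841) = -1.1987
t = -114.789 / sqrt(0.536) * -1.1987 = 187.94 s

187.94 s


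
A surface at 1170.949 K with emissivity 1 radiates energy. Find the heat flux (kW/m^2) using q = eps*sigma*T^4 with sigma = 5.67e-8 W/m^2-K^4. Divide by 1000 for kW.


T^4 = 1.8800e+12
q = 1 * 5.67e-8 * 1.8800e+12 / 1000 = 106.59 kW/m^2

106.59 kW/m^2


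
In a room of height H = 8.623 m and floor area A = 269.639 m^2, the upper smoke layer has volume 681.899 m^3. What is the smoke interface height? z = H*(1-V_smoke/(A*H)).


V/(A*H) = 0.29328
1 - 0.29328 = 0.70672
z = 8.623 * 0.70672 = 6.0941 m

6.0941 m


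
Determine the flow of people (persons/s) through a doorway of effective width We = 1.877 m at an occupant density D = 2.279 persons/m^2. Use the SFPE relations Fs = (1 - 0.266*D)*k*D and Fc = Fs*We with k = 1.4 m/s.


1 - 0.266*D = 1 - 0.266*2.279 = 0.39379
Fs = 0.39379 * 1.4 * 2.279 = 1.2564 persons/(s*m)
Fc = 1.2564 * 1.877 = 2.3583 persons/s

2.3583 persons/s


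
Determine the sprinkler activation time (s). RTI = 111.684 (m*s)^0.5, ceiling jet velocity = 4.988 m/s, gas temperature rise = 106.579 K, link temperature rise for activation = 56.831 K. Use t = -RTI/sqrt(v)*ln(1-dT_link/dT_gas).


dT_link/dT_gas = 0.53323
ln(1 - 0.53323) = -0.76192
t = -111.684 / sqrt(4.988) * -0.76192 = 38.101 s

38.101 s


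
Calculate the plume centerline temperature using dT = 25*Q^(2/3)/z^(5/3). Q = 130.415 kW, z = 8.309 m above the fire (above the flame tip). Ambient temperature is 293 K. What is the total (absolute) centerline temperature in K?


Q^(2/3) = 25.717
z^(5/3) = 34.086
dT = 25 * 25.717 / 34.086 = 18.862 K
T = 293 + 18.862 = 311.86 K

311.86 K


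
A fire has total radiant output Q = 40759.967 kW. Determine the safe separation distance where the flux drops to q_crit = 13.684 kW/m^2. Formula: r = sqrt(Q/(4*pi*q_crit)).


4*pi*q_crit = 171.96
Q/(4*pi*q_crit) = 237.03
r = sqrt(237.03) = 15.396 m

15.396 m


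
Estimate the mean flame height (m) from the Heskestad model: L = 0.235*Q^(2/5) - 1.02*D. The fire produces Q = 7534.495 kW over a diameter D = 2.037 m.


Q^(2/5) = 35.549
0.235 * Q^(2/5) = 8.3539
1.02 * D = 2.0777
L = 6.2762 m

6.2762 m


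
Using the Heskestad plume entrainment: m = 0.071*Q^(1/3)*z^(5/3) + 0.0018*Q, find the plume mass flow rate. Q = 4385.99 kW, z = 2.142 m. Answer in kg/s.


Q^(1/3) = 16.369
z^(5/3) = 3.5593
First term = 0.071 * 16.369 * 3.5593 = 4.1366
Second term = 0.0018 * 4385.99 = 7.8948
m = 12.031 kg/s

12.031 kg/s


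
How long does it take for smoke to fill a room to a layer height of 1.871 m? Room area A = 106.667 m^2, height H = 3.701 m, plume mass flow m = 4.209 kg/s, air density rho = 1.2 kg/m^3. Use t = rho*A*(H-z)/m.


H - z = 1.83 m
t = 1.2 * 106.667 * 1.83 / 4.209 = 55.652 s

55.652 s


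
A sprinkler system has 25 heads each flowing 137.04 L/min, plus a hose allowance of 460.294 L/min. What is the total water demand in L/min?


Sprinkler demand = 25 * 137.04 = 3426 L/min
Total = 3426 + 460.294 = 3886.294 L/min

3886.294 L/min


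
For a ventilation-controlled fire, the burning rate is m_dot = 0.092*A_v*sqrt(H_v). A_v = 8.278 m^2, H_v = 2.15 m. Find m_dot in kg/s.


sqrt(H_v) = 1.4663
m_dot = 0.092 * 8.278 * 1.4663 = 1.1167 kg/s

1.1167 kg/s


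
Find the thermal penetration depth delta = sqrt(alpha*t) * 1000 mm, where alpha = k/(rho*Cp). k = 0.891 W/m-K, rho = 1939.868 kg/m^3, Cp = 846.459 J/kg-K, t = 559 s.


alpha = 0.891 / (1939.868 * 846.459) = 5.4262e-07 m^2/s
alpha * t = 0.00030333
delta = sqrt(0.00030333) * 1000 = 17.416 mm

17.416 mm


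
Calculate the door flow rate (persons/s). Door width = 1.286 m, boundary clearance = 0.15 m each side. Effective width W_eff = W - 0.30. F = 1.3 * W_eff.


W_eff = 1.286 - 0.30 = 0.986 m
F = 1.3 * 0.986 = 1.2818 persons/s

1.2818 persons/s


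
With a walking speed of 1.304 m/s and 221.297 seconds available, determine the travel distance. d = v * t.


d = 1.304 * 221.297 = 288.57 m

288.57 m


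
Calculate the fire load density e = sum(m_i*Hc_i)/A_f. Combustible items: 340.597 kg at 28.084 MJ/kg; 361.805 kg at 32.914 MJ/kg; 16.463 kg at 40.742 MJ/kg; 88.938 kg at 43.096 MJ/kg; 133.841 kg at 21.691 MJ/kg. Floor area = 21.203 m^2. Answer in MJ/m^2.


Total energy = 340.597*28.084 + 361.805*32.914 + 16.463*40.742 + 88.938*43.096 + 133.841*21.691
= 9565.326 + 11908.45 + 670.7355 + 3832.872 + 2903.145
= 28880.53 MJ
e = 28880.53 / 21.203 = 1362.1 MJ/m^2

1362.1 MJ/m^2


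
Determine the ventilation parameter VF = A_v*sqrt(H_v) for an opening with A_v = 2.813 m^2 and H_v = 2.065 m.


sqrt(H_v) = 1.4370
VF = 2.813 * 1.4370 = 4.0423 m^(5/2)

4.0423 m^(5/2)


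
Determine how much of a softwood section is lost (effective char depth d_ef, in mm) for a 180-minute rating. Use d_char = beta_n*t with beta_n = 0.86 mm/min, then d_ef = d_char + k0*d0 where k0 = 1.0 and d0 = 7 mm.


d_char = 0.86 * 180 = 154.8 mm
d_ef = 154.8 + 1.0*7 = 161.8 mm

161.8 mm


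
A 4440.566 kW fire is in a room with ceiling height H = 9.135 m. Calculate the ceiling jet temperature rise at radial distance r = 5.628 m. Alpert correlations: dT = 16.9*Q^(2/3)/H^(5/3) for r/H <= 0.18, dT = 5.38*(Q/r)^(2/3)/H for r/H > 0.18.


r/H = 5.628 / 9.135 = 0.61609
r/H > 0.18, so dT = 5.38*(Q/r)^(2/3)/H
Q/r = 789.01
(Q/r)^(2/3) = 85.387
dT = 5.38 * 85.387 / 9.135 = 50.288 K

50.288 K


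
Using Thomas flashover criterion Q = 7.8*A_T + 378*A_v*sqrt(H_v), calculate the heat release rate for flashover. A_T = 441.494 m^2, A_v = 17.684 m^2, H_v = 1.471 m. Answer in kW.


7.8*A_T = 3443.7
sqrt(H_v) = 1.2128
378*A_v*sqrt(H_v) = 8107.3
Q = 3443.7 + 8107.3 = 11551 kW

11551 kW


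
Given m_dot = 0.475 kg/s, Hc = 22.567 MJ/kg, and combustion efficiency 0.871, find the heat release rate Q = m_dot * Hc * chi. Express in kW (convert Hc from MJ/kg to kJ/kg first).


Hc = 22.567 MJ/kg = 22.567 * 1000 kJ/kg = 22567 kJ/kg
Q = 0.475 kg/s * 22567 kJ/kg * 0.871 = 9336.5 kW

9336.5 kW


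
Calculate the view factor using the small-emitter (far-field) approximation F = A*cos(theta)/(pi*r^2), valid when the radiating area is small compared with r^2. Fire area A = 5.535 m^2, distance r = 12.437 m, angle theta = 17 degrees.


cos(17 deg) = 0.95630
pi*r^2 = 485.94
F = 5.535 * 0.95630 / 485.94 = 0.010893

0.010893


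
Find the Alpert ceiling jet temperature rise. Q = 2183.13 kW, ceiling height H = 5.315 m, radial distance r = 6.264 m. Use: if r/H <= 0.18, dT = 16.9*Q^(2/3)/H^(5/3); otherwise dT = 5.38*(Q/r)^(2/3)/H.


r/H = 6.264 / 5.315 = 1.1786
r/H > 0.18, so dT = 5.38*(Q/r)^(2/3)/H
Q/r = 348.52
(Q/r)^(2/3) = 49.524
dT = 5.38 * 49.524 / 5.315 = 50.130 K

50.130 K


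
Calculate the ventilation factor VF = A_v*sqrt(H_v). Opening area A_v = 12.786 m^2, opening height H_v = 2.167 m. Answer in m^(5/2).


sqrt(H_v) = 1.4721
VF = 12.786 * 1.4721 = 18.822 m^(5/2)

18.822 m^(5/2)


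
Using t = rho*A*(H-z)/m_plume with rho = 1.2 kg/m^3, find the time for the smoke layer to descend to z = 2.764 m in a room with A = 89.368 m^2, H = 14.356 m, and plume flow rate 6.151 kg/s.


H - z = 11.592 m
t = 1.2 * 89.368 * 11.592 / 6.151 = 202.10 s

202.10 s


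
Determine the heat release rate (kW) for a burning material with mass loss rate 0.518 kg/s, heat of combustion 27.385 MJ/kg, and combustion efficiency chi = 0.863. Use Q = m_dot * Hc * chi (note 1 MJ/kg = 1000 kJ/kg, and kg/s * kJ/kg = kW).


Hc = 27.385 MJ/kg = 27.385 * 1000 kJ/kg = 27385 kJ/kg
Q = 0.518 kg/s * 27385 kJ/kg * 0.863 = 12242 kW

12242 kW


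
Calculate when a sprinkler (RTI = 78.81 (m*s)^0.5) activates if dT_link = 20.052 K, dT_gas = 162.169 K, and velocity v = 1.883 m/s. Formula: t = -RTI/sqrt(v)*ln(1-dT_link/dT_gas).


dT_link/dT_gas = 0.12365
ln(1 - 0.12365) = -0.13199
t = -78.81 / sqrt(1.883) * -0.13199 = 7.5804 s

7.5804 s


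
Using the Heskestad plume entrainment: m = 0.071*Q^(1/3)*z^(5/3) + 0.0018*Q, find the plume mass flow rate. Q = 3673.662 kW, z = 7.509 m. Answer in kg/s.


Q^(1/3) = 15.430
z^(5/3) = 28.794
First term = 0.071 * 15.430 * 28.794 = 31.545
Second term = 0.0018 * 3673.662 = 6.6126
m = 38.157 kg/s

38.157 kg/s


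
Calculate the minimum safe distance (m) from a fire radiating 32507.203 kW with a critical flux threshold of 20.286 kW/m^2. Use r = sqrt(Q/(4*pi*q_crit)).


4*pi*q_crit = 254.92
Q/(4*pi*q_crit) = 127.52
r = sqrt(127.52) = 11.292 m

11.292 m


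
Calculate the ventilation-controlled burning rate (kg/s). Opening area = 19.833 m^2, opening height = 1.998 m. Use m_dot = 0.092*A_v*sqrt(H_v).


sqrt(H_v) = 1.4135
m_dot = 0.092 * 19.833 * 1.4135 = 2.5791 kg/s

2.5791 kg/s


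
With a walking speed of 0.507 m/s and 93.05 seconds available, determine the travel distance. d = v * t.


d = 0.507 * 93.05 = 47.176 m

47.176 m


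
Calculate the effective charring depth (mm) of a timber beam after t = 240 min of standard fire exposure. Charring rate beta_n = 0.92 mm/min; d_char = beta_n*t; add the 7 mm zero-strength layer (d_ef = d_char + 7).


d_char = 0.92 * 240 = 220.8 mm
d_ef = 220.8 + 1.0*7 = 227.8 mm

227.8 mm


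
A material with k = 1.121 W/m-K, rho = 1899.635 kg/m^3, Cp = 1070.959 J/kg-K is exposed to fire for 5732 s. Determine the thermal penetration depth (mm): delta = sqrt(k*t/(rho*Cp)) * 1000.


alpha = 1.121 / (1899.635 * 1070.959) = 5.5101e-07 m^2/s
alpha * t = 0.0031584
delta = sqrt(0.0031584) * 1000 = 56.200 mm

56.200 mm


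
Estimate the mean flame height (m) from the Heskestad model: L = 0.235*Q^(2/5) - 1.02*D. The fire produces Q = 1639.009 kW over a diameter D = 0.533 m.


Q^(2/5) = 19.312
0.235 * Q^(2/5) = 4.5384
1.02 * D = 0.54366
L = 3.9947 m

3.9947 m


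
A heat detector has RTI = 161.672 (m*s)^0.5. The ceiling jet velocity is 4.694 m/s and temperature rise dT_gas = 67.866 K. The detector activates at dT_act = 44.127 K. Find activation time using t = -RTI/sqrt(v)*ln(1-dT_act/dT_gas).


dT_act/dT_gas = 0.65021
ln(1 - 0.65021) = -1.0504
t = -161.672 / sqrt(4.694) * -1.0504 = 78.383 s

78.383 s


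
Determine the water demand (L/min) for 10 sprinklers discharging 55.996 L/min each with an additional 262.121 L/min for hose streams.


Sprinkler demand = 10 * 55.996 = 559.96 L/min
Total = 559.96 + 262.121 = 822.081 L/min

822.081 L/min


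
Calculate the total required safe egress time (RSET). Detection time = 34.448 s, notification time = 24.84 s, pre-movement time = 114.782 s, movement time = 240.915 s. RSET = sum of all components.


Total = 34.448 + 24.84 + 114.782 + 240.915 = 414.985 s

414.985 s


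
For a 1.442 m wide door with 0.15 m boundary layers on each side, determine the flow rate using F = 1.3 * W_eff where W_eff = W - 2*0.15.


W_eff = 1.442 - 0.30 = 1.142 m
F = 1.3 * 1.142 = 1.4846 persons/s

1.4846 persons/s


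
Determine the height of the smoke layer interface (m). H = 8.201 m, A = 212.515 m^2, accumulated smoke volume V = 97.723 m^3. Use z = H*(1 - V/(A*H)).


V/(A*H) = 0.056071
1 - 0.056071 = 0.94393
z = 8.201 * 0.94393 = 7.7412 m

7.7412 m


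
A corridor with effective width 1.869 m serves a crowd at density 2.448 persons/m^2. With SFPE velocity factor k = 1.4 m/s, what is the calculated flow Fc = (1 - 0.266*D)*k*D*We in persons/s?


1 - 0.266*D = 1 - 0.266*2.448 = 0.34883
Fs = 0.34883 * 1.4 * 2.448 = 1.1955 persons/(s*m)
Fc = 1.1955 * 1.869 = 2.2344 persons/s

2.2344 persons/s


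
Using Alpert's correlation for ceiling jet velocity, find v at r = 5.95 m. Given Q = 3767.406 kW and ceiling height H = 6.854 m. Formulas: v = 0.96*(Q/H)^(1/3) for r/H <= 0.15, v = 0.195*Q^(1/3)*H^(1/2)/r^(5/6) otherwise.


r/H = 5.95 / 6.854 = 0.86811
r/H > 0.15, so v = 0.195*Q^(1/3)*H^(1/2)/r^(5/6)
Q^(1/3) = 15.560
H^(1/2) = 2.6180
r^(5/6) = 4.4201
v = 0.195 * 15.560 * 2.6180 / 4.4201 = 1.7972 m/s

1.7972 m/s


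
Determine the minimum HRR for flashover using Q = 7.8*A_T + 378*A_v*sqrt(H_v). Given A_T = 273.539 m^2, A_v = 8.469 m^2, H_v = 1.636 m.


7.8*A_T = 2133.6
sqrt(H_v) = 1.2791
378*A_v*sqrt(H_v) = 4094.6
Q = 2133.6 + 4094.6 = 6228.2 kW

6228.2 kW


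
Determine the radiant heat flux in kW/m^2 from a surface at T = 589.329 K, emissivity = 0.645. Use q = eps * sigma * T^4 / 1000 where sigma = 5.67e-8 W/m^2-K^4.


T^4 = 1.2062e+11
q = 0.645 * 5.67e-8 * 1.2062e+11 / 1000 = 4.4114 kW/m^2

4.4114 kW/m^2


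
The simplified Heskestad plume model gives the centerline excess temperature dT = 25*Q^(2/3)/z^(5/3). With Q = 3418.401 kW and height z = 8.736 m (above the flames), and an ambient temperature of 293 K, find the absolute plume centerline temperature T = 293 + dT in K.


Q^(2/3) = 226.92
z^(5/3) = 37.056
dT = 25 * 226.92 / 37.056 = 153.10 K
T = 293 + 153.10 = 446.10 K

446.10 K


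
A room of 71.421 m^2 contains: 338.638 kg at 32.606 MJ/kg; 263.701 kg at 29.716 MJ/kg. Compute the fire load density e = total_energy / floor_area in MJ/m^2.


Total energy = 338.638*32.606 + 263.701*29.716
= 11041.63 + 7836.139
= 18877.77 MJ
e = 18877.77 / 71.421 = 264.32 MJ/m^2

264.32 MJ/m^2


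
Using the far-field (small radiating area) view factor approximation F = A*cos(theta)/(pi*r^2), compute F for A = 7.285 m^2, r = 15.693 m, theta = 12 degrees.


cos(12 deg) = 0.97815
pi*r^2 = 773.68
F = 7.285 * 0.97815 / 773.68 = 0.0092103

0.0092103


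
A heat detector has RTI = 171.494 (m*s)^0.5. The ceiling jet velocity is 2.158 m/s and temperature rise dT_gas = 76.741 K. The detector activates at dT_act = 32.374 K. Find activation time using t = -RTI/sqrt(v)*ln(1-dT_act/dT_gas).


dT_act/dT_gas = 0.42186
ln(1 - 0.42186) = -0.54794
t = -171.494 / sqrt(2.158) * -0.54794 = 63.967 s

63.967 s


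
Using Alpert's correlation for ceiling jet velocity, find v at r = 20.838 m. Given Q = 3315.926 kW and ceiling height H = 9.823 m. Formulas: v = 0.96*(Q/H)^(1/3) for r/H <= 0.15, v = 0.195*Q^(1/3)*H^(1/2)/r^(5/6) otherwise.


r/H = 20.838 / 9.823 = 2.1213
r/H > 0.15, so v = 0.195*Q^(1/3)*H^(1/2)/r^(5/6)
Q^(1/3) = 14.912
H^(1/2) = 3.1342
r^(5/6) = 12.562
v = 0.195 * 14.912 * 3.1342 / 12.562 = 0.72551 m/s

0.72551 m/s


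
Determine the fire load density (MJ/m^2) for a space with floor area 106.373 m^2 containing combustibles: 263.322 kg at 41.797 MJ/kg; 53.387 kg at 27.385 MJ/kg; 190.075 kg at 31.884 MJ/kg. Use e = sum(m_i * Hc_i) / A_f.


Total energy = 263.322*41.797 + 53.387*27.385 + 190.075*31.884
= 11006.07 + 1462.003 + 6060.351
= 18528.42 MJ
e = 18528.42 / 106.373 = 174.18 MJ/m^2

174.18 MJ/m^2


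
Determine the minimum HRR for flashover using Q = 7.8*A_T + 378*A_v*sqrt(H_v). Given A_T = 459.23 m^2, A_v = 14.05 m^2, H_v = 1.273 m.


7.8*A_T = 3581.994
sqrt(H_v) = 1.1283
378*A_v*sqrt(H_v) = 5992.1
Q = 3581.994 + 5992.1 = 9574.1 kW

9574.1 kW


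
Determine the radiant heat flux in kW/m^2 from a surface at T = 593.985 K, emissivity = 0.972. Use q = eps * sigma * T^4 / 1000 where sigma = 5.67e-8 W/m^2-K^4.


T^4 = 1.2448e+11
q = 0.972 * 5.67e-8 * 1.2448e+11 / 1000 = 6.8604 kW/m^2

6.8604 kW/m^2


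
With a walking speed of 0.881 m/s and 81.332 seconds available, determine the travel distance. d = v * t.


d = 0.881 * 81.332 = 71.653 m

71.653 m


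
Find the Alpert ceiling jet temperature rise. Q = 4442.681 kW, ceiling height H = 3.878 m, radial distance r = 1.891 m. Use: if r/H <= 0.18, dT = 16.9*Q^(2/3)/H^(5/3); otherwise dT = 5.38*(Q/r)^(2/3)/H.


r/H = 1.891 / 3.878 = 0.48762
r/H > 0.18, so dT = 5.38*(Q/r)^(2/3)/H
Q/r = 2349.4
(Q/r)^(2/3) = 176.73
dT = 5.38 * 176.73 / 3.878 = 245.18 K

245.18 K


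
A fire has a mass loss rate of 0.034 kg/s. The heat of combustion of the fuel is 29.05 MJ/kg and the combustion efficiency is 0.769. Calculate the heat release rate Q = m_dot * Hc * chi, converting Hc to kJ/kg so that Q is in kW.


Hc = 29.05 MJ/kg = 29.05 * 1000 kJ/kg = 29050 kJ/kg
Q = 0.034 kg/s * 29050 kJ/kg * 0.769 = 759.54 kW

759.54 kW


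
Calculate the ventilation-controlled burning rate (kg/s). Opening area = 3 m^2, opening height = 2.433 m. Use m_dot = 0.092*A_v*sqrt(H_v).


sqrt(H_v) = 1.5598
m_dot = 0.092 * 3 * 1.5598 = 0.43051 kg/s

0.43051 kg/s


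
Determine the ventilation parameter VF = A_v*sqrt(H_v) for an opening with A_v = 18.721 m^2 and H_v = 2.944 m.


sqrt(H_v) = 1.7158
VF = 18.721 * 1.7158 = 32.122 m^(5/2)

32.122 m^(5/2)


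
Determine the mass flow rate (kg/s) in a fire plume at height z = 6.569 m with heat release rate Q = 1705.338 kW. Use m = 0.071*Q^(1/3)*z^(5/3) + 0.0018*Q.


Q^(1/3) = 11.947
z^(5/3) = 23.041
First term = 0.071 * 11.947 * 23.041 = 19.545
Second term = 0.0018 * 1705.338 = 3.0696
m = 22.614 kg/s

22.614 kg/s


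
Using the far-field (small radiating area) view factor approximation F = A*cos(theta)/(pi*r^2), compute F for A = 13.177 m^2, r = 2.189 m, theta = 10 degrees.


cos(10 deg) = 0.98481
pi*r^2 = 15.054
F = 13.177 * 0.98481 / 15.054 = 0.86204

0.86204


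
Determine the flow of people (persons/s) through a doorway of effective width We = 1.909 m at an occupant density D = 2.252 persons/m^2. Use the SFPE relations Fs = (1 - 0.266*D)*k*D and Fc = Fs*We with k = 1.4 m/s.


1 - 0.266*D = 1 - 0.266*2.252 = 0.40097
Fs = 0.40097 * 1.4 * 2.252 = 1.2642 persons/(s*m)
Fc = 1.2642 * 1.909 = 2.4133 persons/s

2.4133 persons/s


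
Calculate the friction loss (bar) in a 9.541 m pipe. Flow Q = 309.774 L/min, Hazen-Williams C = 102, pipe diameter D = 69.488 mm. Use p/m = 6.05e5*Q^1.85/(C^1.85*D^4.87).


Q^1.85 = 40591
C^1.85 = 5198.9
D^4.87 = 9.3347e+08
p/m = 0.0050603 bar/m
p_total = 0.0050603 * 9.541 = 0.048280 bar

0.048280 bar


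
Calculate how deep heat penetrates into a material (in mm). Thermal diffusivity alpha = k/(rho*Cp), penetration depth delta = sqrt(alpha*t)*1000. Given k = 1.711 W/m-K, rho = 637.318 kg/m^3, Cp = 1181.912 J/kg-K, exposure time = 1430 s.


alpha = 1.711 / (637.318 * 1181.912) = 2.2715e-06 m^2/s
alpha * t = 0.0032482
delta = sqrt(0.0032482) * 1000 = 56.993 mm

56.993 mm


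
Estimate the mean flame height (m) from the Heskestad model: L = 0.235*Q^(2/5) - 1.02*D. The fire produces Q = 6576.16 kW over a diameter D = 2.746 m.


Q^(2/5) = 33.666
0.235 * Q^(2/5) = 7.9115
1.02 * D = 2.8009
L = 5.1105 m

5.1105 m


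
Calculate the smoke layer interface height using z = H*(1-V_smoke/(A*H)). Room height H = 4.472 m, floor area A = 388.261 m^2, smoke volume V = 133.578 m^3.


V/(A*H) = 0.076932
1 - 0.076932 = 0.92307
z = 4.472 * 0.92307 = 4.1280 m

4.1280 m


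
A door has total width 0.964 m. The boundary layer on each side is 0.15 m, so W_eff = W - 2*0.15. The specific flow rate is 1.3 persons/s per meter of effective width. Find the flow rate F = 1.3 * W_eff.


W_eff = 0.964 - 0.30 = 0.664 m
F = 1.3 * 0.664 = 0.86320 persons/s

0.86320 persons/s


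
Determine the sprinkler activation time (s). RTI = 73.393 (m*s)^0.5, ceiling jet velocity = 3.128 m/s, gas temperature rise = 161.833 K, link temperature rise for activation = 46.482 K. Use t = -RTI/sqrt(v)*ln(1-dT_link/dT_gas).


dT_link/dT_gas = 0.28722
ln(1 - 0.28722) = -0.33859
t = -73.393 / sqrt(3.128) * -0.33859 = 14.050 s

14.050 s


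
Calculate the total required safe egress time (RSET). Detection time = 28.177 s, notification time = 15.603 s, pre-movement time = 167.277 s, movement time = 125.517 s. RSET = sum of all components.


Total = 28.177 + 15.603 + 167.277 + 125.517 = 336.574 s

336.574 s


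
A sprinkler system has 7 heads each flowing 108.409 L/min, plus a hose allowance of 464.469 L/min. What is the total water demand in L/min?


Sprinkler demand = 7 * 108.409 = 758.863 L/min
Total = 758.863 + 464.469 = 1223.332 L/min

1223.332 L/min


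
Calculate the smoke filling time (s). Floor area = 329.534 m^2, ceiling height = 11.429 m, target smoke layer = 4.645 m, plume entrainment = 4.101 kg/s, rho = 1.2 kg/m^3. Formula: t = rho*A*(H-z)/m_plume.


H - z = 6.784 m
t = 1.2 * 329.534 * 6.784 / 4.101 = 654.15 s

654.15 s


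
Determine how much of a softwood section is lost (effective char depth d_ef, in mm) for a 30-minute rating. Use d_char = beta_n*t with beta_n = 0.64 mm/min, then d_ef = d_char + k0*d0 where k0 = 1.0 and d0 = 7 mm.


d_char = 0.64 * 30 = 19.2 mm
d_ef = 19.2 + 1.0*7 = 26.2 mm

26.2 mm


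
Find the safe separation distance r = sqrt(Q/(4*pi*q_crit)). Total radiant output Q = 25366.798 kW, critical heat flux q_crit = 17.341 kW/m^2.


4*pi*q_crit = 217.91
Q/(4*pi*q_crit) = 116.41
r = sqrt(116.41) = 10.789 m

10.789 m


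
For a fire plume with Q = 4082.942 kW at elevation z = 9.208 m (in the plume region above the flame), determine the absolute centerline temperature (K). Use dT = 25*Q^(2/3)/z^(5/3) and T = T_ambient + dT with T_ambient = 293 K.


Q^(2/3) = 255.46
z^(5/3) = 40.452
dT = 25 * 255.46 / 40.452 = 157.87 K
T = 293 + 157.87 = 450.87 K

450.87 K


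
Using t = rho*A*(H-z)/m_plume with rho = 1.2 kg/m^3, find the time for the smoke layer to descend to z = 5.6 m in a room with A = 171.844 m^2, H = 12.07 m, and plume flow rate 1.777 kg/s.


H - z = 6.47 m
t = 1.2 * 171.844 * 6.47 / 1.777 = 750.81 s

750.81 s


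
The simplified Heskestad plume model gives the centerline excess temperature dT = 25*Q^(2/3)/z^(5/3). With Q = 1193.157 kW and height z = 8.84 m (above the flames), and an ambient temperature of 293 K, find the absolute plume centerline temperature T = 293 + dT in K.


Q^(2/3) = 112.49
z^(5/3) = 37.794
dT = 25 * 112.49 / 37.794 = 74.413 K
T = 293 + 74.413 = 367.41 K

367.41 K


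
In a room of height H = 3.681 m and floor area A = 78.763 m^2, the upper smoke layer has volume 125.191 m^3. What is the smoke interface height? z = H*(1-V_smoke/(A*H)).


V/(A*H) = 0.43180
1 - 0.43180 = 0.56820
z = 3.681 * 0.56820 = 2.0915 m

2.0915 m


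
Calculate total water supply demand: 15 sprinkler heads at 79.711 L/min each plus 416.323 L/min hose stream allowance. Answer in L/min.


Sprinkler demand = 15 * 79.711 = 1195.665 L/min
Total = 1195.665 + 416.323 = 1611.988 L/min

1611.988 L/min


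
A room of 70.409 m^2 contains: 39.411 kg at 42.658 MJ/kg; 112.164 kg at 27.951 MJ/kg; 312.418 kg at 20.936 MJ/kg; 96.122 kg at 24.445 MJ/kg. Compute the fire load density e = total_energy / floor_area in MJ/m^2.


Total energy = 39.411*42.658 + 112.164*27.951 + 312.418*20.936 + 96.122*24.445
= 1681.194 + 3135.096 + 6540.783 + 2349.702
= 13706.78 MJ
e = 13706.78 / 70.409 = 194.67 MJ/m^2

194.67 MJ/m^2


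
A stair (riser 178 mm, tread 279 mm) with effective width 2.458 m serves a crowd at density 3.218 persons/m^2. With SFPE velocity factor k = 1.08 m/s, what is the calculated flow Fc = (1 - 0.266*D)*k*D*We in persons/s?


1 - 0.266*D = 1 - 0.266*3.218 = 0.14401
Fs = 0.14401 * 1.08 * 3.218 = 0.50051 persons/(s*m)
Fc = 0.50051 * 2.458 = 1.2302 persons/s

1.2302 persons/s


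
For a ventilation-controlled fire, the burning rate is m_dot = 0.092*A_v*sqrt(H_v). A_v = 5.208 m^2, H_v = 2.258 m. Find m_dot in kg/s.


sqrt(H_v) = 1.5027
m_dot = 0.092 * 5.208 * 1.5027 = 0.71998 kg/s

0.71998 kg/s


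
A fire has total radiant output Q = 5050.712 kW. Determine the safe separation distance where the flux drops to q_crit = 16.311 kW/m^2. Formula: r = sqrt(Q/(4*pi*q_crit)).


4*pi*q_crit = 204.97
Q/(4*pi*q_crit) = 24.641
r = sqrt(24.641) = 4.9640 m

4.9640 m


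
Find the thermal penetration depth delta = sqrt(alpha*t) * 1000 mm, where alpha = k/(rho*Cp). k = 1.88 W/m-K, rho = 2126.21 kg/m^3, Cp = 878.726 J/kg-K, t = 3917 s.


alpha = 1.88 / (2126.21 * 878.726) = 1.0062e-06 m^2/s
alpha * t = 0.0039414
delta = sqrt(0.0039414) * 1000 = 62.781 mm

62.781 mm


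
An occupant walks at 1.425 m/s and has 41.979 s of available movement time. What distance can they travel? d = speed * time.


d = 1.425 * 41.979 = 59.820 m

59.820 m


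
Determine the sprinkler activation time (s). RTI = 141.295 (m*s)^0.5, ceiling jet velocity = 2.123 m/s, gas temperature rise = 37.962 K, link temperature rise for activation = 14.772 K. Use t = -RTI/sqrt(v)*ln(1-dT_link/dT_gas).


dT_link/dT_gas = 0.38913
ln(1 - 0.38913) = -0.49286
t = -141.295 / sqrt(2.123) * -0.49286 = 47.795 s

47.795 s


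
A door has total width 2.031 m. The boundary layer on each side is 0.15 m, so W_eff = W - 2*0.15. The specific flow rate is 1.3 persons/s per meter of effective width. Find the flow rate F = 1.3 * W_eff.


W_eff = 2.031 - 0.30 = 1.731 m
F = 1.3 * 1.731 = 2.2503 persons/s

2.2503 persons/s


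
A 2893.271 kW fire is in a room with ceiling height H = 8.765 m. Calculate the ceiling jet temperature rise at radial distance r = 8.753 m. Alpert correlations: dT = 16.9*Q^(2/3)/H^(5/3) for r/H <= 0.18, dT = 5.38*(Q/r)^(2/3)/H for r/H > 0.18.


r/H = 8.753 / 8.765 = 0.99863
r/H > 0.18, so dT = 5.38*(Q/r)^(2/3)/H
Q/r = 330.55
(Q/r)^(2/3) = 47.807
dT = 5.38 * 47.807 / 8.765 = 29.344 K

29.344 K


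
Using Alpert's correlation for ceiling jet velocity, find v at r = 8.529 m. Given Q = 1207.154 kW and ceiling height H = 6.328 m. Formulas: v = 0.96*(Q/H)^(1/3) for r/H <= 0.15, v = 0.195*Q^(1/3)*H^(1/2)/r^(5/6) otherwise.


r/H = 8.529 / 6.328 = 1.3478
r/H > 0.15, so v = 0.195*Q^(1/3)*H^(1/2)/r^(5/6)
Q^(1/3) = 10.648
H^(1/2) = 2.5156
r^(5/6) = 5.9669
v = 0.195 * 10.648 * 2.5156 / 5.9669 = 0.87533 m/s

0.87533 m/s


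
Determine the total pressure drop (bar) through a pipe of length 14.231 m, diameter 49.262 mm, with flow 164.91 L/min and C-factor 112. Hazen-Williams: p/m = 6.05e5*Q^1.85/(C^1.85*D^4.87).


Q^1.85 = 12645
C^1.85 = 6180.9
D^4.87 = 1.7480e+08
p/m = 0.0070807 bar/m
p_total = 0.0070807 * 14.231 = 0.10077 bar

0.10077 bar


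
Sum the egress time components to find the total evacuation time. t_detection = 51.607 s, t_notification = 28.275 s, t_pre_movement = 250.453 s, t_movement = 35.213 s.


Total = 51.607 + 28.275 + 250.453 + 35.213 = 365.548 s

365.548 s


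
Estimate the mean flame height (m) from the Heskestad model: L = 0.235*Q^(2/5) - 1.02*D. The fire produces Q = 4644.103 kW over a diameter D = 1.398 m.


Q^(2/5) = 29.293
0.235 * Q^(2/5) = 6.8838
1.02 * D = 1.4260
L = 5.4578 m

5.4578 m


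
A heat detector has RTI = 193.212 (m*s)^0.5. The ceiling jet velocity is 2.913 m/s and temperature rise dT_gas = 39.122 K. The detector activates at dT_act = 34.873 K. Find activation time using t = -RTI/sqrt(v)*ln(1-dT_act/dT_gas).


dT_act/dT_gas = 0.89139
ln(1 - 0.89139) = -2.2200
t = -193.212 / sqrt(2.913) * -2.2200 = 251.31 s

251.31 s


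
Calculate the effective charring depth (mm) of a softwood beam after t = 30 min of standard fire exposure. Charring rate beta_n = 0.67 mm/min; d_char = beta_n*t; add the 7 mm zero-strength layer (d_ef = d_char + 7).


d_char = 0.67 * 30 = 20.1 mm
d_ef = 20.1 + 1.0*7 = 27.1 mm

27.1 mm


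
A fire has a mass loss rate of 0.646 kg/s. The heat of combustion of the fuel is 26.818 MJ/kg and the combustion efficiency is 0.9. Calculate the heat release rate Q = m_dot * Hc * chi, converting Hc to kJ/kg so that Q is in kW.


Hc = 26.818 MJ/kg = 26.818 * 1000 kJ/kg = 26818 kJ/kg
Q = 0.646 kg/s * 26818 kJ/kg * 0.9 = 15592 kW

15592 kW


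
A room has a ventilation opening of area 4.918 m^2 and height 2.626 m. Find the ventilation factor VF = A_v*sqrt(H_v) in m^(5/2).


sqrt(H_v) = 1.6205
VF = 4.918 * 1.6205 = 7.9696 m^(5/2)

7.9696 m^(5/2)


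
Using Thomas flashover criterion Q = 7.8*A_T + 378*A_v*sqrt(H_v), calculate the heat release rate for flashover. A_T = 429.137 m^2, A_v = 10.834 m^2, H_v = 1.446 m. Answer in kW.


7.8*A_T = 3347.3
sqrt(H_v) = 1.2025
378*A_v*sqrt(H_v) = 4924.5
Q = 3347.3 + 4924.5 = 8271.8 kW

8271.8 kW


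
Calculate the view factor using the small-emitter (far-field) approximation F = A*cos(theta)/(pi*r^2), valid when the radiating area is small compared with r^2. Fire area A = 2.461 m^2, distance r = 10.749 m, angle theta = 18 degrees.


cos(18 deg) = 0.95106
pi*r^2 = 362.98
F = 2.461 * 0.95106 / 362.98 = 0.0064481

0.0064481


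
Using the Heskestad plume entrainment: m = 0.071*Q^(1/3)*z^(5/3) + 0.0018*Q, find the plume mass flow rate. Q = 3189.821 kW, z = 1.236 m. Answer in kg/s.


Q^(1/3) = 14.720
z^(5/3) = 1.4235
First term = 0.071 * 14.720 * 1.4235 = 1.4878
Second term = 0.0018 * 3189.821 = 5.7417
m = 7.2295 kg/s

7.2295 kg/s


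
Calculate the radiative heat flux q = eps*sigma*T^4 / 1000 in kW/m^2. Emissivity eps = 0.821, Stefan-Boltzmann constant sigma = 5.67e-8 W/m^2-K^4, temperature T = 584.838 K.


T^4 = 1.1699e+11
q = 0.821 * 5.67e-8 * 1.1699e+11 / 1000 = 5.4459 kW/m^2

5.4459 kW/m^2


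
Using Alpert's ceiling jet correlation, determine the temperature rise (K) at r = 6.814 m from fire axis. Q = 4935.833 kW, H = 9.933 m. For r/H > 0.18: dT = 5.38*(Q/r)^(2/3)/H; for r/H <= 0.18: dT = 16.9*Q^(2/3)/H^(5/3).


r/H = 6.814 / 9.933 = 0.68600
r/H > 0.18, so dT = 5.38*(Q/r)^(2/3)/H
Q/r = 724.37
(Q/r)^(2/3) = 80.656
dT = 5.38 * 80.656 / 9.933 = 43.686 K

43.686 K


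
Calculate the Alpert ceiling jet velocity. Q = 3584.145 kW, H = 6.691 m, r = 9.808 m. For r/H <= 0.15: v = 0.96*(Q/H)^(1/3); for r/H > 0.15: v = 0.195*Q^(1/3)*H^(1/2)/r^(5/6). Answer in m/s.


r/H = 9.808 / 6.691 = 1.4658
r/H > 0.15, so v = 0.195*Q^(1/3)*H^(1/2)/r^(5/6)
Q^(1/3) = 15.304
H^(1/2) = 2.5867
r^(5/6) = 6.7037
v = 0.195 * 15.304 * 2.5867 / 6.7037 = 1.1515 m/s

1.1515 m/s


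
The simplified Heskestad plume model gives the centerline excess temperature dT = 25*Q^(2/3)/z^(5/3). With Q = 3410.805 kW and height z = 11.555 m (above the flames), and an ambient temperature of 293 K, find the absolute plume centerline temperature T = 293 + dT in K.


Q^(2/3) = 226.59
z^(5/3) = 59.059
dT = 25 * 226.59 / 59.059 = 95.917 K
T = 293 + 95.917 = 388.92 K

388.92 K


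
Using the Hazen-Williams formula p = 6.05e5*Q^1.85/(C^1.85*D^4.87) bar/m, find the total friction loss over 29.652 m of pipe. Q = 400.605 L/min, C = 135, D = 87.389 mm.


Q^1.85 = 65317
C^1.85 = 8732.1
D^4.87 = 2.8503e+09
p/m = 0.0015877 bar/m
p_total = 0.0015877 * 29.652 = 0.047079 bar

0.047079 bar


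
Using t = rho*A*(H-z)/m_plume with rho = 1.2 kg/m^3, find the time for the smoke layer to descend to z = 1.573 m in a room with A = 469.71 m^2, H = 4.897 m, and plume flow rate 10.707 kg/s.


H - z = 3.324 m
t = 1.2 * 469.71 * 3.324 / 10.707 = 174.99 s

174.99 s


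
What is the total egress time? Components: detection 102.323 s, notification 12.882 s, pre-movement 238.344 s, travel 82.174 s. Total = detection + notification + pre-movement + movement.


Total = 102.323 + 12.882 + 238.344 + 82.174 = 435.723 s

435.723 s


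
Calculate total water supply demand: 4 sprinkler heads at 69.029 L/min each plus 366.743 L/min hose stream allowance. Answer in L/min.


Sprinkler demand = 4 * 69.029 = 276.116 L/min
Total = 276.116 + 366.743 = 642.859 L/min

642.859 L/min


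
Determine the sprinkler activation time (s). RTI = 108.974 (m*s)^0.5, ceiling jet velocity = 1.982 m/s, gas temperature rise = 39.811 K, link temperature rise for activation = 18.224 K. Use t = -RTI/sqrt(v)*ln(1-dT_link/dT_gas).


dT_link/dT_gas = 0.45776
ln(1 - 0.45776) = -0.61205
t = -108.974 / sqrt(1.982) * -0.61205 = 47.376 s

47.376 s


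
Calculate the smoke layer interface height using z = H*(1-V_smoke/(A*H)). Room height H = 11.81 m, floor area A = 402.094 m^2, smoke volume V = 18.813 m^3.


V/(A*H) = 0.0039617
1 - 0.0039617 = 0.99604
z = 11.81 * 0.99604 = 11.763 m

11.763 m


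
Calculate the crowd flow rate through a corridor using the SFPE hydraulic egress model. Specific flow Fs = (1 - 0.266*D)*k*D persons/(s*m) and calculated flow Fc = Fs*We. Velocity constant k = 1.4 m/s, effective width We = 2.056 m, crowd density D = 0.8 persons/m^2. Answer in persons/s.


1 - 0.266*D = 1 - 0.266*0.8 = 0.78720
Fs = 0.78720 * 1.4 * 0.8 = 0.88166 persons/(s*m)
Fc = 0.88166 * 2.056 = 1.8127 persons/s

1.8127 persons/s


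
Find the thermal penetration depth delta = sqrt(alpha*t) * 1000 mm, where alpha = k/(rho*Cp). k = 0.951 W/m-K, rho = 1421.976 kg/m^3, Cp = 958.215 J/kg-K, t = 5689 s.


alpha = 0.951 / (1421.976 * 958.215) = 6.9795e-07 m^2/s
alpha * t = 0.0039706
delta = sqrt(0.0039706) * 1000 = 63.013 mm

63.013 mm


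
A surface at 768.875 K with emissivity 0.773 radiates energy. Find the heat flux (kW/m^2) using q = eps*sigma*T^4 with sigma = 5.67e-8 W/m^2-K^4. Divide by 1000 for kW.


T^4 = 3.4948e+11
q = 0.773 * 5.67e-8 * 3.4948e+11 / 1000 = 15.317 kW/m^2

15.317 kW/m^2


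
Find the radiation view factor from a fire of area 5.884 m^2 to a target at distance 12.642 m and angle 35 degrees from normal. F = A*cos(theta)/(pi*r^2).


cos(35 deg) = 0.81915
pi*r^2 = 502.09
F = 5.884 * 0.81915 / 502.09 = 0.0095997

0.0095997


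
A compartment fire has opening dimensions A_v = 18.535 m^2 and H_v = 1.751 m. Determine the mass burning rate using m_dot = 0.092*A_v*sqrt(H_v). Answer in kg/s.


sqrt(H_v) = 1.3233
m_dot = 0.092 * 18.535 * 1.3233 = 2.2564 kg/s

2.2564 kg/s


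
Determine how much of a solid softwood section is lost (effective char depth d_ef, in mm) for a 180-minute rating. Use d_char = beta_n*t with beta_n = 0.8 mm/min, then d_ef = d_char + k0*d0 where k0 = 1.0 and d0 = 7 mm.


d_char = 0.8 * 180 = 144 mm
d_ef = 144 + 1.0*7 = 151 mm

151 mm


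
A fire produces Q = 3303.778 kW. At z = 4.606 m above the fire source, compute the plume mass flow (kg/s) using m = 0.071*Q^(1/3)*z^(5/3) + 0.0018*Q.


Q^(1/3) = 14.894
z^(5/3) = 12.751
First term = 0.071 * 14.894 * 12.751 = 13.483
Second term = 0.0018 * 3303.778 = 5.9468
m = 19.430 kg/s

19.430 kg/s


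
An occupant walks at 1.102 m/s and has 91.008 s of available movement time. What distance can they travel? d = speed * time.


d = 1.102 * 91.008 = 100.29 m

100.29 m


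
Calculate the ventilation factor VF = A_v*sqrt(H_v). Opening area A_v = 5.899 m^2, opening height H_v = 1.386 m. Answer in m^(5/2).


sqrt(H_v) = 1.1773
VF = 5.899 * 1.1773 = 6.9448 m^(5/2)

6.9448 m^(5/2)


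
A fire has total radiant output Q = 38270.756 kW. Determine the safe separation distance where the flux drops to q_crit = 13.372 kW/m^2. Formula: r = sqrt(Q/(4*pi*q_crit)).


4*pi*q_crit = 168.04
Q/(4*pi*q_crit) = 227.75
r = sqrt(227.75) = 15.091 m

15.091 m


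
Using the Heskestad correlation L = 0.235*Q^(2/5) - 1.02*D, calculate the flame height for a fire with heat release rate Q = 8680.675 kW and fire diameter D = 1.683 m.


Q^(2/5) = 37.620
0.235 * Q^(2/5) = 8.8408
1.02 * D = 1.7167
L = 7.1241 m

7.1241 m


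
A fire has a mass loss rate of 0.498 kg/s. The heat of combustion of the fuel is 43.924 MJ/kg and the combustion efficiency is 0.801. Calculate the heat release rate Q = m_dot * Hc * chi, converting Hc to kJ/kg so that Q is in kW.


Hc = 43.924 MJ/kg = 43.924 * 1000 kJ/kg = 43924 kJ/kg
Q = 0.498 kg/s * 43924 kJ/kg * 0.801 = 17521 kW

17521 kW


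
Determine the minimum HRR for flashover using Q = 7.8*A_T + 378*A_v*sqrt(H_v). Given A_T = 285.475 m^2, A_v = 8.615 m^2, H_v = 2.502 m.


7.8*A_T = 2226.705
sqrt(H_v) = 1.5818
378*A_v*sqrt(H_v) = 5151.0
Q = 2226.705 + 5151.0 = 7377.7 kW

7377.7 kW


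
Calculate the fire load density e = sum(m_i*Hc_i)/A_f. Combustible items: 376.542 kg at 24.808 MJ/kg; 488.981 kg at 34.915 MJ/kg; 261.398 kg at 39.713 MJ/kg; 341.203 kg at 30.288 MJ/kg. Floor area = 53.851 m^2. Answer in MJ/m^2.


Total energy = 376.542*24.808 + 488.981*34.915 + 261.398*39.713 + 341.203*30.288
= 9341.254 + 17072.77 + 10380.90 + 10334.36
= 47129.28 MJ
e = 47129.28 / 53.851 = 875.18 MJ/m^2

875.18 MJ/m^2


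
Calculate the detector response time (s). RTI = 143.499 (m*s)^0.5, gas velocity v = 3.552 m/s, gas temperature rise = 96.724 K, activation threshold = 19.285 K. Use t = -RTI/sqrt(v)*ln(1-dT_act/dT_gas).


dT_act/dT_gas = 0.19938
ln(1 - 0.19938) = -0.22237
t = -143.499 / sqrt(3.552) * -0.22237 = 16.931 s

16.931 s


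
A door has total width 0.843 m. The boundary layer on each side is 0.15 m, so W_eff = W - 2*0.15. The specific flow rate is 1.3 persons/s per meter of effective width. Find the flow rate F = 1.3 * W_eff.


W_eff = 0.843 - 0.30 = 0.543 m
F = 1.3 * 0.543 = 0.70590 persons/s

0.70590 persons/s
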